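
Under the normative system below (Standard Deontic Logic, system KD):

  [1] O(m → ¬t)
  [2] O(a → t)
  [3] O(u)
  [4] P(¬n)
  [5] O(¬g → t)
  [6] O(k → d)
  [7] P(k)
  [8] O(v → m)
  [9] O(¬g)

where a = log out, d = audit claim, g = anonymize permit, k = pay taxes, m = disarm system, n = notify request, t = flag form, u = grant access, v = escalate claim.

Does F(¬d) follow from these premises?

No

Premise 6 is O(k → d), but O(k) is not derivable from the premises (the permission P(k) asserts only ¬O(¬k), not O(k)), so it does not yield O(d).
No other premise forces O(d). An ideal world satisfying every premise can still have ¬d true, so F(¬d) is not derivable.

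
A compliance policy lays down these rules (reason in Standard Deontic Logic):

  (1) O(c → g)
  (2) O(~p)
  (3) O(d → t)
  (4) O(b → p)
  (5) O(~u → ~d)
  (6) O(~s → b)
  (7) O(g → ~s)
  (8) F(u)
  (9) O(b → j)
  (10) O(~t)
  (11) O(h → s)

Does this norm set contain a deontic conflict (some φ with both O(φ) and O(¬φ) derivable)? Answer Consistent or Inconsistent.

Consistent

Premise 3 is O(d → t), but O(d) is not derivable from the premises, so it does not yield O(t).
So O(t) is not derivable, and the apparent clash with O(~t) does not arise.
A world satisfying every obligation exists (e.g. b=false, c=false, d=false, g=false, h=false, j=false, p=false, s=true, t=false, u=false); no atom is both obligatory and forbidden, so the set is consistent.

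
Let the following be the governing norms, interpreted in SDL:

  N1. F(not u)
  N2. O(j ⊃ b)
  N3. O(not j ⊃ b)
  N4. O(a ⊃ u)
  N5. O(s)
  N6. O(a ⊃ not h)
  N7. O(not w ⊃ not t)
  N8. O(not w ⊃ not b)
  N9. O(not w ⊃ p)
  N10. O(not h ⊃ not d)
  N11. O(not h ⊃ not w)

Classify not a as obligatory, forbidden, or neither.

Premises 2 and 3 cover both cases: O(j ⊃ b) and O(not j ⊃ b). Since j ∨ not j is a tautology, O(b) follows.
The contrapositive of premise 8 (O(not w ⊃ not b)) is O(b ⊃ w), and O(b) is already established, so O(w).
Premise 11 is O(not h ⊃ not w); contrapositively O(w ⊃ h). Since O(w) holds, K gives O(h).
Premise 6, O(a ⊃ not h), contraposes to O(h ⊃ not a); with O(h) we get O(not a).
Premises 1, 4, 5, 7, 9, 10 do not contribute to this derivation.
Hence not a is obligatory.

Obligatory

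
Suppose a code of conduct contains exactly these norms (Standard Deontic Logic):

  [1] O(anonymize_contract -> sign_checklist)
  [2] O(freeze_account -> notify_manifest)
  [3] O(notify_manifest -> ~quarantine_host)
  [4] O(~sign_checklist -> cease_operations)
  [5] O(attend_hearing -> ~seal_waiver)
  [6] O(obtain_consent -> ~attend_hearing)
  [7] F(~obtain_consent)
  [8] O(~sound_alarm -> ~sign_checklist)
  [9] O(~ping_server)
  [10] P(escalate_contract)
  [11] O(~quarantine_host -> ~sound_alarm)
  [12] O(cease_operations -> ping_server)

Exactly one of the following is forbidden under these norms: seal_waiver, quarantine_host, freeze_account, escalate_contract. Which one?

From premise 9 we have O(~ping_server).
The contrapositive of premise 12 (O(cease_operations -> ping_server)) is O(~ping_server -> ~cease_operations), and O(~ping_server) is already established, so O(~cease_operations).
The contrapositive of premise 4 (O(~sign_checklist -> cease_operations)) is O(~cease_operations -> sign_checklist), and O(~cease_operations) is already established, so O(sign_checklist).
Premise 8 is O(~sound_alarm -> ~sign_checklist); contrapositively O(sign_checklist -> sound_alarm). Since O(sign_checklist) holds, K gives O(sound_alarm).
The contrapositive of premise 11 (O(~quarantine_host -> ~sound_alarm)) is O(sound_alarm -> quarantine_host), and O(sound_alarm) is already established, so O(quarantine_host).
Premise 3, O(notify_manifest -> ~quarantine_host), contraposes to O(quarantine_host -> ~notify_manifest); with O(quarantine_host) we get O(~notify_manifest).
The contrapositive of premise 2 (O(freeze_account -> notify_manifest)) is O(~notify_manifest -> ~freeze_account), and O(~notify_manifest) is already established, so O(~freeze_account).
So O(~freeze_account) holds, i.e. freeze_account is forbidden. None of the other listed options is forbidden under the premises.

freeze_account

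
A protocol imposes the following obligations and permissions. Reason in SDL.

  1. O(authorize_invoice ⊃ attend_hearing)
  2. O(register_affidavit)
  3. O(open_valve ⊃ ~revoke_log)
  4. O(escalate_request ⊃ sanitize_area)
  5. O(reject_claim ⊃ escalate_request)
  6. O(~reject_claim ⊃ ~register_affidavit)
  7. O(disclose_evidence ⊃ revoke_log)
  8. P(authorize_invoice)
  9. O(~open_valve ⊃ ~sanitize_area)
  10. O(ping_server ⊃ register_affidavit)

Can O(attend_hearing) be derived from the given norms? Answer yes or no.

Premise 1 is O(authorize_invoice ⊃ attend_hearing), but O(authorize_invoice) is not derivable from the premises (the permission P(authorize_invoice) asserts only ~O(~authorize_invoice), not O(authorize_invoice)), so it does not yield O(attend_hearing).
No other premise forces O(attend_hearing). An ideal world satisfying every premise can still have attend_hearing false, so O(attend_hearing) is not derivable.

No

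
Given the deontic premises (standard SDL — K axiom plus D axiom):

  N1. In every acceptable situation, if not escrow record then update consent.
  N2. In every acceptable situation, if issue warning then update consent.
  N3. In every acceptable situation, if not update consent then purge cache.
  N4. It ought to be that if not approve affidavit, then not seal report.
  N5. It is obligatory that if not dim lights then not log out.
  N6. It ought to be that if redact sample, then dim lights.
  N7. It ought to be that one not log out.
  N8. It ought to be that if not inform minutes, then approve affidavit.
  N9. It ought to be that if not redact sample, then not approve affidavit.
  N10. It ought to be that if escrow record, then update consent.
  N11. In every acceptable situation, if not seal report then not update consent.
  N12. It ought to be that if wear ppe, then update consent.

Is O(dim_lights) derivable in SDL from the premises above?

Yes

Premises 1 and 10 cover both cases: O(¬escrow_record → update_consent) and O(escrow_record → update_consent). Since ¬escrow_record ∨ escrow_record is a tautology, O(update_consent) follows.
Premise 11 is O(¬seal_report → ¬update_consent); contrapositively O(update_consent → seal_report). Since O(update_consent) holds, K gives O(seal_report).
Premise 4 is O(¬approve_affidavit → ¬seal_report); contrapositively O(seal_report → approve_affidavit). Since O(seal_report) holds, K gives O(approve_affidavit).
Premise 9, O(¬redact_sample → ¬approve_affidavit), contraposes to O(approve_affidavit → redact_sample); with O(approve_affidavit) we get O(redact_sample).
With premise 6, O(redact_sample → dim_lights), the K-axiom yields O(dim_lights).
Premises 2, 3, 5, 7, 8, 12 do not contribute to this derivation.
So O(dim_lights) follows.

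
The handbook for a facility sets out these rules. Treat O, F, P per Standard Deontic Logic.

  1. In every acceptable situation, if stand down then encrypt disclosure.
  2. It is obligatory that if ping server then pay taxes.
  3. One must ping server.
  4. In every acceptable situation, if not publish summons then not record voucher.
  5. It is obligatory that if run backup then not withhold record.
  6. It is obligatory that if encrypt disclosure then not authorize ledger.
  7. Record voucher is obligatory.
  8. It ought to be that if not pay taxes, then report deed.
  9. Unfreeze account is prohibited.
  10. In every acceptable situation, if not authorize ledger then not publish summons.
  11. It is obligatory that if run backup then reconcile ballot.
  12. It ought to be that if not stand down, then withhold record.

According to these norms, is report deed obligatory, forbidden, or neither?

Premise 8 is O(¬pay_taxes → report_deed), but O(¬pay_taxes) is not derivable from the premises, so it does not yield O(report_deed).
No premise or chain of K-axiom applications forces O(report_deed), and none forces O(¬report_deed). So report_deed is neither obligatory nor forbidden under these norms.

Neither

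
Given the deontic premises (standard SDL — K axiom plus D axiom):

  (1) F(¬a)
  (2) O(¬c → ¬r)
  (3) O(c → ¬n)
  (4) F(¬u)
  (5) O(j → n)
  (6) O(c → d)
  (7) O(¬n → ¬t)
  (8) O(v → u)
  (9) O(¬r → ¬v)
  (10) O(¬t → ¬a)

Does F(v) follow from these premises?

Yes

F(¬a) at premise 1 means O(a).
Premise 10 is O(¬t → ¬a); contrapositively O(a → t). Since O(a) holds, K gives O(t).
The contrapositive of premise 7 (O(¬n → ¬t)) is O(t → n), and O(t) is already established, so O(n).
Premise 3, O(c → ¬n), contraposes to O(n → ¬c); with O(n) we get O(¬c).
Applying K to premise 2 (O(¬c → ¬r)) and O(¬c) yields O(¬r).
From O(¬r) and premise 9, O(¬r → ¬v), we obtain O(¬v).
Premises 4, 5, 6, 8 do not contribute to this derivation.
So O(¬v) holds, i.e. F(v). The claim follows.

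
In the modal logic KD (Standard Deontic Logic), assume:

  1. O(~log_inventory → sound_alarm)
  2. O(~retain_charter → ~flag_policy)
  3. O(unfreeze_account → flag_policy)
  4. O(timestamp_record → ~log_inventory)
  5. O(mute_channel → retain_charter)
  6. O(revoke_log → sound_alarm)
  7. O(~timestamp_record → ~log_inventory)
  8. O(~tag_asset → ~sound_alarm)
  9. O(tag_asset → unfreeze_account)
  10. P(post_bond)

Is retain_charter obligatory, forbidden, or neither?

Obligatory

Premises 7 and 4 are O(~timestamp_record → ~log_inventory) and O(timestamp_record → ~log_inventory); every ideal world satisfies ~timestamp_record or timestamp_record, so in either case ~log_inventory holds — hence O(~log_inventory).
Premise 1 is O(~log_inventory → sound_alarm); since O(~log_inventory), deontic closure gives O(sound_alarm).
The contrapositive of premise 8 (O(~tag_asset → ~sound_alarm)) is O(sound_alarm → tag_asset), and O(sound_alarm) is already established, so O(tag_asset).
From O(tag_asset) and premise 9, O(tag_asset → unfreeze_account), we obtain O(unfreeze_account).
Premise 3 is O(unfreeze_account → flag_policy); since O(unfreeze_account), deontic closure gives O(flag_policy).
Premise 2 is O(~retain_charter → ~flag_policy); contrapositively O(flag_policy → retain_charter). Since O(flag_policy) holds, K gives O(retain_charter).
Premises 5, 6, 10 do not contribute to this derivation.
Hence retain_charter is obligatory.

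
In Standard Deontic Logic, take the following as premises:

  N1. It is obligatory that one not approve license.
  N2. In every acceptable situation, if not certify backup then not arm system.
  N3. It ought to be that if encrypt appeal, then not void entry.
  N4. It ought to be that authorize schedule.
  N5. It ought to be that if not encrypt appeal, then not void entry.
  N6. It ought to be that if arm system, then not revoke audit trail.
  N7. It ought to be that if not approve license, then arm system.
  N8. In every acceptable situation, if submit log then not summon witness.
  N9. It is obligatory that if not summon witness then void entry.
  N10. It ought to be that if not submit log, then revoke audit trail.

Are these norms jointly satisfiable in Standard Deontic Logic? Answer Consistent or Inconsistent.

Premises 5 and 3 cover both cases: O(¬encrypt_appeal → ¬void_entry) and O(encrypt_appeal → ¬void_entry). Since ¬encrypt_appeal ∨ encrypt_appeal is a tautology, O(¬void_entry) follows.
The contrapositive of premise 9 (O(¬summon_witness → void_entry)) is O(¬void_entry → summon_witness), and O(¬void_entry) is already established, so O(summon_witness).
Premise 8 is O(submit_log → ¬summon_witness); contrapositively O(summon_witness → ¬submit_log). Since O(summon_witness) holds, K gives O(¬submit_log).
With premise 10, O(¬submit_log → revoke_audit_trail), the K-axiom yields O(revoke_audit_trail).
Premise 6, O(arm_system → ¬revoke_audit_trail), contraposes to O(revoke_audit_trail → ¬arm_system); with O(revoke_audit_trail) we get O(¬arm_system).
Premise 7 is O(¬approve_license → arm_system); contrapositively O(¬arm_system → approve_license). Since O(¬arm_system) holds, K gives O(approve_license).
Yet premise 1 states O(¬approve_license).
We now have both O(approve_license) and O(¬approve_license) — approve_license is simultaneously obligatory and forbidden, violating the D-axiom.

Inconsistent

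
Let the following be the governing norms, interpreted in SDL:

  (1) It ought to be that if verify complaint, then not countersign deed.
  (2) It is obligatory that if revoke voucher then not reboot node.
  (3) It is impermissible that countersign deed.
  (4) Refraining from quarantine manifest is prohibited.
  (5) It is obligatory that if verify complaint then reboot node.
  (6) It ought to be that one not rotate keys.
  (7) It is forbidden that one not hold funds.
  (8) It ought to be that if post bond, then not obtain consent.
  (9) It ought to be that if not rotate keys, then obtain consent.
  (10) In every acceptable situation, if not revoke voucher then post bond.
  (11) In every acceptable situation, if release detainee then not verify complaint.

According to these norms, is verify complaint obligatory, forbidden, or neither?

Forbidden

Premise 6 states O(¬rotate_keys) outright.
With premise 9, O(¬rotate_keys → obtain_consent), the K-axiom yields O(obtain_consent).
The contrapositive of premise 8 (O(post_bond → ¬obtain_consent)) is O(obtain_consent → ¬post_bond), and O(obtain_consent) is already established, so O(¬post_bond).
Premise 10 is O(¬revoke_voucher → post_bond); contrapositively O(¬post_bond → revoke_voucher). Since O(¬post_bond) holds, K gives O(revoke_voucher).
Premise 2 is O(revoke_voucher → ¬reboot_node); since O(revoke_voucher), deontic closure gives O(¬reboot_node).
The contrapositive of premise 5 (O(verify_complaint → reboot_node)) is O(¬reboot_node → ¬verify_complaint), and O(¬reboot_node) is already established, so O(¬verify_complaint).
Premises 1, 3, 4, 7, 11 do not contribute to this derivation.
Thus O(¬verify_complaint), which is F(verify_complaint): verify_complaint is forbidden.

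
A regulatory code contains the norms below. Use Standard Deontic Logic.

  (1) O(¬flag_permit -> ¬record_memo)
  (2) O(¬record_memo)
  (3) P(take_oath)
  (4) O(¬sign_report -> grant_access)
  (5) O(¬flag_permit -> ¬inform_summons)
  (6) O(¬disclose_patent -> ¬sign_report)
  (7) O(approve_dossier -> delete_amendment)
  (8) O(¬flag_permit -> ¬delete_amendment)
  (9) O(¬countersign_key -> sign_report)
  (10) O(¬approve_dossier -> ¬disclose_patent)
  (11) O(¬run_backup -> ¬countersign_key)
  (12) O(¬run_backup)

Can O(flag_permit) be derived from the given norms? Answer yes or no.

Premise 12 states O(¬run_backup) outright.
Premise 11 is O(¬run_backup -> ¬countersign_key); since O(¬run_backup), deontic closure gives O(¬countersign_key).
Premise 9 is O(¬countersign_key -> sign_report); since O(¬countersign_key), deontic closure gives O(sign_report).
Premise 6, O(¬disclose_patent -> ¬sign_report), contraposes to O(sign_report -> disclose_patent); with O(sign_report) we get O(disclose_patent).
Premise 10 is O(¬approve_dossier -> ¬disclose_patent); contrapositively O(disclose_patent -> approve_dossier). Since O(disclose_patent) holds, K gives O(approve_dossier).
With premise 7, O(approve_dossier -> delete_amendment), the K-axiom yields O(delete_amendment).
Premise 8 is O(¬flag_permit -> ¬delete_amendment); contrapositively O(delete_amendment -> flag_permit). Since O(delete_amendment) holds, K gives O(flag_permit).
Premises 1, 2, 3, 4, 5 do not contribute to this derivation.
So O(flag_permit) follows.

Yes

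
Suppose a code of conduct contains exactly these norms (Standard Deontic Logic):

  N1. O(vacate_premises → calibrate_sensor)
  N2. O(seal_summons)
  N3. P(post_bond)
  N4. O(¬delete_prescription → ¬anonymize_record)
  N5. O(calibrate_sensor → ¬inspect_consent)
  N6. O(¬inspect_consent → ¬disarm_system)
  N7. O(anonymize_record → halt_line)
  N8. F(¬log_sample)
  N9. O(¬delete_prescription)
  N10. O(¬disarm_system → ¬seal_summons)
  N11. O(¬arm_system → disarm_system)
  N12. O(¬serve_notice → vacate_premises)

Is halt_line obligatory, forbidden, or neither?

Neither

Premise 7 is O(anonymize_record → halt_line), but O(anonymize_record) is not derivable from the premises, so it does not yield O(halt_line).
No premise or chain of K-axiom applications forces O(halt_line), and none forces O(¬halt_line). So halt_line is neither obligatory nor forbidden under these norms.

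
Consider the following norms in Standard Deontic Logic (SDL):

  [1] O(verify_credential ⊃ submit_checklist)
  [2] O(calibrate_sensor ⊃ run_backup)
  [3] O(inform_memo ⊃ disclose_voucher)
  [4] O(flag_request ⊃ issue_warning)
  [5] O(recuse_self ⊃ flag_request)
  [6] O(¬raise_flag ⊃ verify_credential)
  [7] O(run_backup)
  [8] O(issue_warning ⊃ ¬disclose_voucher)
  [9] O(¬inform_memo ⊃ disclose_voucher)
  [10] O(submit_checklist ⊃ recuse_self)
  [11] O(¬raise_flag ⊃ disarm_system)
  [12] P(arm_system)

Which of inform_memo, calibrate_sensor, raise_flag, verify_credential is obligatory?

raise_flag

Premises 9 and 3 cover both cases: O(¬inform_memo ⊃ disclose_voucher) and O(inform_memo ⊃ disclose_voucher). Since ¬inform_memo ∨ inform_memo is a tautology, O(disclose_voucher) follows.
The contrapositive of premise 8 (O(issue_warning ⊃ ¬disclose_voucher)) is O(disclose_voucher ⊃ ¬issue_warning), and O(disclose_voucher) is already established, so O(¬issue_warning).
Premise 4 is O(flag_request ⊃ issue_warning); contrapositively O(¬issue_warning ⊃ ¬flag_request). Since O(¬issue_warning) holds, K gives O(¬flag_request).
Premise 5, O(recuse_self ⊃ flag_request), contraposes to O(¬flag_request ⊃ ¬recuse_self); with O(¬flag_request) we get O(¬recuse_self).
Premise 10, O(submit_checklist ⊃ recuse_self), contraposes to O(¬recuse_self ⊃ ¬submit_checklist); with O(¬recuse_self) we get O(¬submit_checklist).
The contrapositive of premise 1 (O(verify_credential ⊃ submit_checklist)) is O(¬submit_checklist ⊃ ¬verify_credential), and O(¬submit_checklist) is already established, so O(¬verify_credential).
Premise 6, O(¬raise_flag ⊃ verify_credential), contraposes to O(¬verify_credential ⊃ raise_flag); with O(¬verify_credential) we get O(raise_flag).
So O(raise_flag) holds — raise_flag is obligatory. None of the other listed options is made obligatory by any chain of premises.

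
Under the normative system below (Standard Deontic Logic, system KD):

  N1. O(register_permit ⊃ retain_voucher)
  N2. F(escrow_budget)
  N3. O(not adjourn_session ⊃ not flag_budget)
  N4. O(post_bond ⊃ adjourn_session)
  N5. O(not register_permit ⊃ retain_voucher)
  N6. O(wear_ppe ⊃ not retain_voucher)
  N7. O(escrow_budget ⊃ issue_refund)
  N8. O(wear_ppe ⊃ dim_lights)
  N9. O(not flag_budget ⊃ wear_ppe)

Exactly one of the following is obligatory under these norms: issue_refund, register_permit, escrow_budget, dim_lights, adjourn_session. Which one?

Premises 5 and 1 are O(not register_permit ⊃ retain_voucher) and O(register_permit ⊃ retain_voucher); every ideal world satisfies not register_permit or register_permit, so in either case retain_voucher holds — hence O(retain_voucher).
The contrapositive of premise 6 (O(wear_ppe ⊃ not retain_voucher)) is O(retain_voucher ⊃ not wear_ppe), and O(retain_voucher) is already established, so O(not wear_ppe).
Premise 9 is O(not flag_budget ⊃ wear_ppe); contrapositively O(not wear_ppe ⊃ flag_budget). Since O(not wear_ppe) holds, K gives O(flag_budget).
Premise 3, O(not adjourn_session ⊃ not flag_budget), contraposes to O(flag_budget ⊃ adjourn_session); with O(flag_budget) we get O(adjourn_session).
So O(adjourn_session) holds — adjourn_session is obligatory. None of the other listed options is made obligatory by any chain of premises.

adjourn_session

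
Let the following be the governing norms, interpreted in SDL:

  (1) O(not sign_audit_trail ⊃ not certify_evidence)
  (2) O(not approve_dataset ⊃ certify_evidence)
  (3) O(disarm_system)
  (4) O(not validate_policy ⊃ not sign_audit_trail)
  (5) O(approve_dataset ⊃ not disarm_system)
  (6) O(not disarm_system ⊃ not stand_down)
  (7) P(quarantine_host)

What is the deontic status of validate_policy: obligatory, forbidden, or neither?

Obligatory

Premise 3 states O(disarm_system) outright.
The contrapositive of premise 5 (O(approve_dataset ⊃ not disarm_system)) is O(disarm_system ⊃ not approve_dataset), and O(disarm_system) is already established, so O(not approve_dataset).
With premise 2, O(not approve_dataset ⊃ certify_evidence), the K-axiom yields O(certify_evidence).
Premise 1, O(not sign_audit_trail ⊃ not certify_evidence), contraposes to O(certify_evidence ⊃ sign_audit_trail); with O(certify_evidence) we get O(sign_audit_trail).
Premise 4, O(not validate_policy ⊃ not sign_audit_trail), contraposes to O(sign_audit_trail ⊃ validate_policy); with O(sign_audit_trail) we get O(validate_policy).
Premises 6, 7 do not contribute to this derivation.
Hence validate_policy is obligatory.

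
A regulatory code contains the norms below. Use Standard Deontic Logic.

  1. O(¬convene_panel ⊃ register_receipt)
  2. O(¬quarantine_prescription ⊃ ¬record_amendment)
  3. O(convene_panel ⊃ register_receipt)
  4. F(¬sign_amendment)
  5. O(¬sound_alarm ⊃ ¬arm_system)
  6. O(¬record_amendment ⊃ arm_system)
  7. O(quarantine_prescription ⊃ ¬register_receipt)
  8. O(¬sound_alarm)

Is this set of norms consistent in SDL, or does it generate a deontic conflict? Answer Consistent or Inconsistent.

By case analysis on convene_panel: premise 3 gives O(convene_panel ⊃ register_receipt) and premise 1 gives O(¬convene_panel ⊃ register_receipt), so O(register_receipt) either way.
Premise 7 is O(quarantine_prescription ⊃ ¬register_receipt); contrapositively O(register_receipt ⊃ ¬quarantine_prescription). Since O(register_receipt) holds, K gives O(¬quarantine_prescription).
From O(¬quarantine_prescription) and premise 2, O(¬quarantine_prescription ⊃ ¬record_amendment), we obtain O(¬record_amendment).
With premise 6, O(¬record_amendment ⊃ arm_system), the K-axiom yields O(arm_system).
Premise 5 is O(¬sound_alarm ⊃ ¬arm_system); contrapositively O(arm_system ⊃ sound_alarm). Since O(arm_system) holds, K gives O(sound_alarm).
Yet premise 8 states O(¬sound_alarm).
We now have both O(sound_alarm) and O(¬sound_alarm) — sound_alarm is simultaneously obligatory and forbidden, violating the D-axiom.

Inconsistent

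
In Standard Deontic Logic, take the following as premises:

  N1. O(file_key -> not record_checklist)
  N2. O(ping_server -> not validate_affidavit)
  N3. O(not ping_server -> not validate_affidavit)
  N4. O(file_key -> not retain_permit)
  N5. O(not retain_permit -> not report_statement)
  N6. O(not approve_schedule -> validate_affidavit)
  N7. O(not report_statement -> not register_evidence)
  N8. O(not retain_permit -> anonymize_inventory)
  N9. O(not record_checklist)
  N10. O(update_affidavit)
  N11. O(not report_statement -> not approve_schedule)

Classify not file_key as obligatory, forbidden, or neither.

Premises 3 and 2 are O(not ping_server -> not validate_affidavit) and O(ping_server -> not validate_affidavit); every ideal world satisfies not ping_server or ping_server, so in either case not validate_affidavit holds — hence O(not validate_affidavit).
The contrapositive of premise 6 (O(not approve_schedule -> validate_affidavit)) is O(not validate_affidavit -> approve_schedule), and O(not validate_affidavit) is already established, so O(approve_schedule).
Premise 11, O(not report_statement -> not approve_schedule), contraposes to O(approve_schedule -> report_statement); with O(approve_schedule) we get O(report_statement).
Premise 5, O(not retain_permit -> not report_statement), contraposes to O(report_statement -> retain_permit); with O(report_statement) we get O(retain_permit).
Premise 4 is O(file_key -> not retain_permit); contrapositively O(retain_permit -> not file_key). Since O(retain_permit) holds, K gives O(not file_key).
Premises 1, 7, 8, 9, 10 do not contribute to this derivation.
Hence not file_key is obligatory.

Obligatory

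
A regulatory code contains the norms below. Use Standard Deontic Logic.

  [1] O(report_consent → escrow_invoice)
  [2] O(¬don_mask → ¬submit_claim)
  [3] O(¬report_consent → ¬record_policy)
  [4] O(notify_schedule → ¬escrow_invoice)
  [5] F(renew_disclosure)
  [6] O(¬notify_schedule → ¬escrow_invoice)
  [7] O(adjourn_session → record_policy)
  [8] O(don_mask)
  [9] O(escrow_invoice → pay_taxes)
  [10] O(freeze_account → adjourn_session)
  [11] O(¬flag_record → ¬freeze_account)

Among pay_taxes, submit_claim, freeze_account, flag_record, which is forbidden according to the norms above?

freeze_account

Premises 4 and 6 cover both cases: O(notify_schedule → ¬escrow_invoice) and O(¬notify_schedule → ¬escrow_invoice). Since notify_schedule ∨ ¬notify_schedule is a tautology, O(¬escrow_invoice) follows.
Premise 1 is O(report_consent → escrow_invoice); contrapositively O(¬escrow_invoice → ¬report_consent). Since O(¬escrow_invoice) holds, K gives O(¬report_consent).
Premise 3 is O(¬report_consent → ¬record_policy); since O(¬report_consent), deontic closure gives O(¬record_policy).
Premise 7, O(adjourn_session → record_policy), contraposes to O(¬record_policy → ¬adjourn_session); with O(¬record_policy) we get O(¬adjourn_session).
Premise 10 is O(freeze_account → adjourn_session); contrapositively O(¬adjourn_session → ¬freeze_account). Since O(¬adjourn_session) holds, K gives O(¬freeze_account).
So O(¬freeze_account) holds, i.e. freeze_account is forbidden. None of the other listed options is forbidden under the premises.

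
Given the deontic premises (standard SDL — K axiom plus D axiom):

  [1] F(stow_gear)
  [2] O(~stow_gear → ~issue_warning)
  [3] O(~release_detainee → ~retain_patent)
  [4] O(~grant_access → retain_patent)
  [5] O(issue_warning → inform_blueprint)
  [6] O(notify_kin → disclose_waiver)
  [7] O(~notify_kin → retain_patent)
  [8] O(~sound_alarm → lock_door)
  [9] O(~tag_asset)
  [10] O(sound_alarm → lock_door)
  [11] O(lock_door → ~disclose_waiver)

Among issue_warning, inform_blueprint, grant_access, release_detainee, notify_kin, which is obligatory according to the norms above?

By case analysis on ~sound_alarm: premise 8 gives O(~sound_alarm → lock_door) and premise 10 gives O(sound_alarm → lock_door), so O(lock_door) either way.
Applying K to premise 11 (O(lock_door → ~disclose_waiver)) and O(lock_door) yields O(~disclose_waiver).
The contrapositive of premise 6 (O(notify_kin → disclose_waiver)) is O(~disclose_waiver → ~notify_kin), and O(~disclose_waiver) is already established, so O(~notify_kin).
Premise 7 is O(~notify_kin → retain_patent); since O(~notify_kin), deontic closure gives O(retain_patent).
Premise 3, O(~release_detainee → ~retain_patent), contraposes to O(retain_patent → release_detainee); with O(retain_patent) we get O(release_detainee).
So O(release_detainee) holds — release_detainee is obligatory. None of the other listed options is made obligatory by any chain of premises.

release_detainee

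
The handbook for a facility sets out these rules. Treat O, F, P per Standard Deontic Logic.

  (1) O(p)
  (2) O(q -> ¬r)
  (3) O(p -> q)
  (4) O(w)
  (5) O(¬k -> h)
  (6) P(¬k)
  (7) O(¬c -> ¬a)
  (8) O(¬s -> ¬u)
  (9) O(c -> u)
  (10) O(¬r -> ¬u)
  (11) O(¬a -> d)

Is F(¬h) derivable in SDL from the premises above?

No

Premise 5 is O(¬k -> h), but O(¬k) is not derivable from the premises (the permission P(¬k) asserts only ¬O(k), not O(¬k)), so it does not yield O(h).
No other premise forces O(h). An ideal world satisfying every premise can still have ¬h true, so F(¬h) is not derivable.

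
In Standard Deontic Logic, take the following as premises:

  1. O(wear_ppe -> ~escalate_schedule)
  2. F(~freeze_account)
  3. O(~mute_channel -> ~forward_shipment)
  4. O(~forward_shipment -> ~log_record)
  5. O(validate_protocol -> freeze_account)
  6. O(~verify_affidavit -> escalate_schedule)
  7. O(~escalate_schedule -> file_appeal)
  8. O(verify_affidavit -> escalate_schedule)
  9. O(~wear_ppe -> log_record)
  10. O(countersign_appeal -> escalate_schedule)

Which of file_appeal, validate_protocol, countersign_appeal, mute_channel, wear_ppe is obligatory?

By case analysis on ~verify_affidavit: premise 6 gives O(~verify_affidavit -> escalate_schedule) and premise 8 gives O(verify_affidavit -> escalate_schedule), so O(escalate_schedule) either way.
The contrapositive of premise 1 (O(wear_ppe -> ~escalate_schedule)) is O(escalate_schedule -> ~wear_ppe), and O(escalate_schedule) is already established, so O(~wear_ppe).
From O(~wear_ppe) and premise 9, O(~wear_ppe -> log_record), we obtain O(log_record).
Premise 4 is O(~forward_shipment -> ~log_record); contrapositively O(log_record -> forward_shipment). Since O(log_record) holds, K gives O(forward_shipment).
Premise 3 is O(~mute_channel -> ~forward_shipment); contrapositively O(forward_shipment -> mute_channel). Since O(forward_shipment) holds, K gives O(mute_channel).
So O(mute_channel) holds — mute_channel is obligatory. None of the other listed options is made obligatory by any chain of premises.

mute_channel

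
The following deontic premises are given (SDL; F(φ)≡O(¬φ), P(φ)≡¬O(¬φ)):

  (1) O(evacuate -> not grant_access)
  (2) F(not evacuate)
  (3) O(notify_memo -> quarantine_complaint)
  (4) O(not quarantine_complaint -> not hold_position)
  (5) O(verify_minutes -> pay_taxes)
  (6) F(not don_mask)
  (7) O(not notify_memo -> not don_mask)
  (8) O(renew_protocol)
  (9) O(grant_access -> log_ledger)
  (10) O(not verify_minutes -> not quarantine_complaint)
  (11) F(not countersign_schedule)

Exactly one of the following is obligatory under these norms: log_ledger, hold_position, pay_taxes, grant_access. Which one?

pay_taxes

Premise 6 is F(not don_mask), i.e. O(don_mask).
The contrapositive of premise 7 (O(not notify_memo -> not don_mask)) is O(don_mask -> notify_memo), and O(don_mask) is already established, so O(notify_memo).
From O(notify_memo) and premise 3, O(notify_memo -> quarantine_complaint), we obtain O(quarantine_complaint).
Premise 10 is O(not verify_minutes -> not quarantine_complaint); contrapositively O(quarantine_complaint -> verify_minutes). Since O(quarantine_complaint) holds, K gives O(verify_minutes).
From O(verify_minutes) and premise 5, O(verify_minutes -> pay_taxes), we obtain O(pay_taxes).
So O(pay_taxes) holds — pay_taxes is obligatory. None of the other listed options is made obligatory by any chain of premises.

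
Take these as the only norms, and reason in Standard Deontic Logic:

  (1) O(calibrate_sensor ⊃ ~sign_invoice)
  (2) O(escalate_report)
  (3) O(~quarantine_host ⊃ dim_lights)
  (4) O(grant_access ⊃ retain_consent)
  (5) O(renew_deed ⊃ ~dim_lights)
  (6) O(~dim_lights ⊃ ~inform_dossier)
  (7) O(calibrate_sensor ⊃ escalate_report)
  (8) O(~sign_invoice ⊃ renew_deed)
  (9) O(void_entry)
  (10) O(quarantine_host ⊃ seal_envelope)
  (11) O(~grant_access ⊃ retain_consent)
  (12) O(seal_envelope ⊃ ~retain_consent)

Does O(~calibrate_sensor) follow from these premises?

Yes

By case analysis on ~grant_access: premise 11 gives O(~grant_access ⊃ retain_consent) and premise 4 gives O(grant_access ⊃ retain_consent), so O(retain_consent) either way.
Premise 12, O(seal_envelope ⊃ ~retain_consent), contraposes to O(retain_consent ⊃ ~seal_envelope); with O(retain_consent) we get O(~seal_envelope).
Premise 10, O(quarantine_host ⊃ seal_envelope), contraposes to O(~seal_envelope ⊃ ~quarantine_host); with O(~seal_envelope) we get O(~quarantine_host).
Premise 3 is O(~quarantine_host ⊃ dim_lights); since O(~quarantine_host), deontic closure gives O(dim_lights).
The contrapositive of premise 5 (O(renew_deed ⊃ ~dim_lights)) is O(dim_lights ⊃ ~renew_deed), and O(dim_lights) is already established, so O(~renew_deed).
Premise 8, O(~sign_invoice ⊃ renew_deed), contraposes to O(~renew_deed ⊃ sign_invoice); with O(~renew_deed) we get O(sign_invoice).
Premise 1 is O(calibrate_sensor ⊃ ~sign_invoice); contrapositively O(sign_invoice ⊃ ~calibrate_sensor). Since O(sign_invoice) holds, K gives O(~calibrate_sensor).
Premises 2, 6, 7, 9 do not contribute to this derivation.
So O(~calibrate_sensor) follows.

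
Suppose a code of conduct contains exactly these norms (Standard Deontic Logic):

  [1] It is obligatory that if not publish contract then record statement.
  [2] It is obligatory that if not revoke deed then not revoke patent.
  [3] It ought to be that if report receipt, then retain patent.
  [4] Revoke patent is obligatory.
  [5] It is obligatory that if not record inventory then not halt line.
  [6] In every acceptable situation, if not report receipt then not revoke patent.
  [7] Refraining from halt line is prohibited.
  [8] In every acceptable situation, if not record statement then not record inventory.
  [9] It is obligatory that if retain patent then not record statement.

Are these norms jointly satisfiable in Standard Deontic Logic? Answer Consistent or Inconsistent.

Premise 7, F(¬halt_line), is equivalent to O(halt_line).
Premise 5, O(¬record_inventory → ¬halt_line), contraposes to O(halt_line → record_inventory); with O(halt_line) we get O(record_inventory).
The contrapositive of premise 8 (O(¬record_statement → ¬record_inventory)) is O(record_inventory → record_statement), and O(record_inventory) is already established, so O(record_statement).
Premise 9, O(retain_patent → ¬record_statement), contraposes to O(record_statement → ¬retain_patent); with O(record_statement) we get O(¬retain_patent).
Premise 3 is O(report_receipt → retain_patent); contrapositively O(¬retain_patent → ¬report_receipt). Since O(¬retain_patent) holds, K gives O(¬report_receipt).
With premise 6, O(¬report_receipt → ¬revoke_patent), the K-axiom yields O(¬revoke_patent).
Yet premise 4 states O(revoke_patent).
We now have both O(¬revoke_patent) and O(revoke_patent) — revoke_patent is simultaneously obligatory and forbidden, violating the D-axiom.

Inconsistent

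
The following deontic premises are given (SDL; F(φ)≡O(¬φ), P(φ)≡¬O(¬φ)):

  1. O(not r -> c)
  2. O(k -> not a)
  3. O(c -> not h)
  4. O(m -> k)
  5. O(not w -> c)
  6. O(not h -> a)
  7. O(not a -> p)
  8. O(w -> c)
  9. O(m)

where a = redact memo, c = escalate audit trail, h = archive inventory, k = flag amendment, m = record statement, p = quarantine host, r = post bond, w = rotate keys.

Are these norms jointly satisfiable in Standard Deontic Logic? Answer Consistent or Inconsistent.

Inconsistent

By case analysis on not w: premise 5 gives O(not w -> c) and premise 8 gives O(w -> c), so O(c) either way.
Applying K to premise 3 (O(c -> not h)) and O(c) yields O(not h).
Premise 6 is O(not h -> a); since O(not h), deontic closure gives O(a).
Premise 2 is O(k -> not a); contrapositively O(a -> not k). Since O(a) holds, K gives O(not k).
Premise 4, O(m -> k), contraposes to O(not k -> not m); with O(not k) we get O(not m).
Yet premise 9 states O(m).
We now have both O(not m) and O(m) — m is simultaneously obligatory and forbidden, violating the D-axiom.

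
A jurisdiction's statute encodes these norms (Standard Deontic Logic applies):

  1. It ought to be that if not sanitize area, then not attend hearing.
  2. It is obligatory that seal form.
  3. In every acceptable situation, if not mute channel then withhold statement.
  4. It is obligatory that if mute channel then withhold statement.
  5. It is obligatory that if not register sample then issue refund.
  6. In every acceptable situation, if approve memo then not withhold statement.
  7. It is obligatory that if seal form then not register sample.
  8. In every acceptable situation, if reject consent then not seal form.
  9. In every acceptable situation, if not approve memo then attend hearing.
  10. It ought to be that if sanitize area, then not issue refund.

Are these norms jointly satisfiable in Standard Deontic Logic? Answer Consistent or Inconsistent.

Premises 4 and 3 cover both cases: O(mute_channel → withhold_statement) and O(¬mute_channel → withhold_statement). Since mute_channel ∨ ¬mute_channel is a tautology, O(withhold_statement) follows.
Premise 6, O(approve_memo → ¬withhold_statement), contraposes to O(withhold_statement → ¬approve_memo); with O(withhold_statement) we get O(¬approve_memo).
From O(¬approve_memo) and premise 9, O(¬approve_memo → attend_hearing), we obtain O(attend_hearing).
Premise 1 is O(¬sanitize_area → ¬attend_hearing); contrapositively O(attend_hearing → sanitize_area). Since O(attend_hearing) holds, K gives O(sanitize_area).
From O(sanitize_area) and premise 10, O(sanitize_area → ¬issue_refund), we obtain O(¬issue_refund).
Premise 5 is O(¬register_sample → issue_refund); contrapositively O(¬issue_refund → register_sample). Since O(¬issue_refund) holds, K gives O(register_sample).
Premise 7, O(seal_form → ¬register_sample), contraposes to O(register_sample → ¬seal_form); with O(register_sample) we get O(¬seal_form).
However, premise 2 gives O(seal_form).
We now have both O(¬seal_form) and O(seal_form) — seal_form is simultaneously obligatory and forbidden, violating the D-axiom.

Inconsistent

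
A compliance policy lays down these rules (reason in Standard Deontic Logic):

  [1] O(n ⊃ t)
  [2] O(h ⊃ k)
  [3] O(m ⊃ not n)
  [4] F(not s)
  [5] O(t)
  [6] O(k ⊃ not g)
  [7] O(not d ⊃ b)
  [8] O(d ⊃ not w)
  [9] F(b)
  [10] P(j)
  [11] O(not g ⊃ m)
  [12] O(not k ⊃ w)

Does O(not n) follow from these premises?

Premise 9, F(b), is equivalent to O(not b).
The contrapositive of premise 7 (O(not d ⊃ b)) is O(not b ⊃ d), and O(not b) is already established, so O(d).
With premise 8, O(d ⊃ not w), the K-axiom yields O(not w).
Premise 12, O(not k ⊃ w), contraposes to O(not w ⊃ k); with O(not w) we get O(k).
Premise 6 is O(k ⊃ not g); since O(k), deontic closure gives O(not g).
From O(not g) and premise 11, O(not g ⊃ m), we obtain O(m).
Applying K to premise 3 (O(m ⊃ not n)) and O(m) yields O(not n).
Premises 1, 2, 4, 5, 10 do not contribute to this derivation.
So O(not n) follows.

Yes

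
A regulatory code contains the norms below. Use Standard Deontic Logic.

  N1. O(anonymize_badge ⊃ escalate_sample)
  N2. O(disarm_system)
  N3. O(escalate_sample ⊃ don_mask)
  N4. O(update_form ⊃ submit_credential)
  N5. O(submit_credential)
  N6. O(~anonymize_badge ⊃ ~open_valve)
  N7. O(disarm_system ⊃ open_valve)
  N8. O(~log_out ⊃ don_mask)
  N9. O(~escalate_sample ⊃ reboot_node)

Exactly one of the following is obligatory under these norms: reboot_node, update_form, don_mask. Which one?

Premise 2 gives O(disarm_system).
From O(disarm_system) and premise 7, O(disarm_system ⊃ open_valve), we obtain O(open_valve).
The contrapositive of premise 6 (O(~anonymize_badge ⊃ ~open_valve)) is O(open_valve ⊃ anonymize_badge), and O(open_valve) is already established, so O(anonymize_badge).
Applying K to premise 1 (O(anonymize_badge ⊃ escalate_sample)) and O(anonymize_badge) yields O(escalate_sample).
Premise 3 is O(escalate_sample ⊃ don_mask); since O(escalate_sample), deontic closure gives O(don_mask).
So O(don_mask) holds — don_mask is obligatory. None of the other listed options is made obligatory by any chain of premises.

don_mask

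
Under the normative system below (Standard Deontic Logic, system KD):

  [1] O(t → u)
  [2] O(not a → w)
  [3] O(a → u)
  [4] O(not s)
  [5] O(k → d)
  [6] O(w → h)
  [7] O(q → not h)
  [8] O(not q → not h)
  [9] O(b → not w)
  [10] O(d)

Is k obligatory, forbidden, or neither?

Neither

Premise 5 is O(k → d); even if O(d) held, inferring O(k) would be affirming the consequent — invalid.
No premise or chain of K-axiom applications forces O(k), and none forces O(not k). So k is neither obligatory nor forbidden under these norms.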